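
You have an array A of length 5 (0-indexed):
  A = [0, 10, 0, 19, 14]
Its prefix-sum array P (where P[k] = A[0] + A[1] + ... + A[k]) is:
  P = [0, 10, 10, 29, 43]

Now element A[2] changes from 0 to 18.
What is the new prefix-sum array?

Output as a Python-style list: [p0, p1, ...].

Answer: [0, 10, 28, 47, 61]

Derivation:
Change: A[2] 0 -> 18, delta = 18
P[k] for k < 2: unchanged (A[2] not included)
P[k] for k >= 2: shift by delta = 18
  P[0] = 0 + 0 = 0
  P[1] = 10 + 0 = 10
  P[2] = 10 + 18 = 28
  P[3] = 29 + 18 = 47
  P[4] = 43 + 18 = 61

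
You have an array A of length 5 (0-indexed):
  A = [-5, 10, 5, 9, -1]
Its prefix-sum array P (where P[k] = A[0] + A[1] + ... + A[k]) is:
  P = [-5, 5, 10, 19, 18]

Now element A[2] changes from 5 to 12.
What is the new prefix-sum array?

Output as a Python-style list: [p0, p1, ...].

Answer: [-5, 5, 17, 26, 25]

Derivation:
Change: A[2] 5 -> 12, delta = 7
P[k] for k < 2: unchanged (A[2] not included)
P[k] for k >= 2: shift by delta = 7
  P[0] = -5 + 0 = -5
  P[1] = 5 + 0 = 5
  P[2] = 10 + 7 = 17
  P[3] = 19 + 7 = 26
  P[4] = 18 + 7 = 25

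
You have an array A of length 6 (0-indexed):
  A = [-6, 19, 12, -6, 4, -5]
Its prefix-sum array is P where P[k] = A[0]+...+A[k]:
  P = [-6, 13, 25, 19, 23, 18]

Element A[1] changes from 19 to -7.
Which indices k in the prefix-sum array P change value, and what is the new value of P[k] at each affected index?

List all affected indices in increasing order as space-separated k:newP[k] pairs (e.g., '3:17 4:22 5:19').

P[k] = A[0] + ... + A[k]
P[k] includes A[1] iff k >= 1
Affected indices: 1, 2, ..., 5; delta = -26
  P[1]: 13 + -26 = -13
  P[2]: 25 + -26 = -1
  P[3]: 19 + -26 = -7
  P[4]: 23 + -26 = -3
  P[5]: 18 + -26 = -8

Answer: 1:-13 2:-1 3:-7 4:-3 5:-8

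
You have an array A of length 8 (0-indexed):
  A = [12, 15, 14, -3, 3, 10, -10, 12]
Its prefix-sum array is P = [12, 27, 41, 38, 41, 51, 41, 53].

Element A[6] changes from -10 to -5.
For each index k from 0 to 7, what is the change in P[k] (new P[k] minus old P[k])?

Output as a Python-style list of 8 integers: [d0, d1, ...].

Answer: [0, 0, 0, 0, 0, 0, 5, 5]

Derivation:
Element change: A[6] -10 -> -5, delta = 5
For k < 6: P[k] unchanged, delta_P[k] = 0
For k >= 6: P[k] shifts by exactly 5
Delta array: [0, 0, 0, 0, 0, 0, 5, 5]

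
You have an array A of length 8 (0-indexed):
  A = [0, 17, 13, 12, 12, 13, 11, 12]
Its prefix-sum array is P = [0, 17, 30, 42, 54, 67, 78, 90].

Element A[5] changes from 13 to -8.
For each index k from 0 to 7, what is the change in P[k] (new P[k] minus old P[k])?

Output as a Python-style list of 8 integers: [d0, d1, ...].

Answer: [0, 0, 0, 0, 0, -21, -21, -21]

Derivation:
Element change: A[5] 13 -> -8, delta = -21
For k < 5: P[k] unchanged, delta_P[k] = 0
For k >= 5: P[k] shifts by exactly -21
Delta array: [0, 0, 0, 0, 0, -21, -21, -21]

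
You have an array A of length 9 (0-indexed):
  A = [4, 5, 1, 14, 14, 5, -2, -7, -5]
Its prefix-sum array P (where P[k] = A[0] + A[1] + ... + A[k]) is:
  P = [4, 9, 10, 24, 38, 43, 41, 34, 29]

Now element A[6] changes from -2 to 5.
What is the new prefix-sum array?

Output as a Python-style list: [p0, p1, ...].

Answer: [4, 9, 10, 24, 38, 43, 48, 41, 36]

Derivation:
Change: A[6] -2 -> 5, delta = 7
P[k] for k < 6: unchanged (A[6] not included)
P[k] for k >= 6: shift by delta = 7
  P[0] = 4 + 0 = 4
  P[1] = 9 + 0 = 9
  P[2] = 10 + 0 = 10
  P[3] = 24 + 0 = 24
  P[4] = 38 + 0 = 38
  P[5] = 43 + 0 = 43
  P[6] = 41 + 7 = 48
  P[7] = 34 + 7 = 41
  P[8] = 29 + 7 = 36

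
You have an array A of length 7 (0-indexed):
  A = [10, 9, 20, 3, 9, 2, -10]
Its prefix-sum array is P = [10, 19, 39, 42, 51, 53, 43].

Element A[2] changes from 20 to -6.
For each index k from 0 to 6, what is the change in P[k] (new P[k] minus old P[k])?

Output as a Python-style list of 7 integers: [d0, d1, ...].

Element change: A[2] 20 -> -6, delta = -26
For k < 2: P[k] unchanged, delta_P[k] = 0
For k >= 2: P[k] shifts by exactly -26
Delta array: [0, 0, -26, -26, -26, -26, -26]

Answer: [0, 0, -26, -26, -26, -26, -26]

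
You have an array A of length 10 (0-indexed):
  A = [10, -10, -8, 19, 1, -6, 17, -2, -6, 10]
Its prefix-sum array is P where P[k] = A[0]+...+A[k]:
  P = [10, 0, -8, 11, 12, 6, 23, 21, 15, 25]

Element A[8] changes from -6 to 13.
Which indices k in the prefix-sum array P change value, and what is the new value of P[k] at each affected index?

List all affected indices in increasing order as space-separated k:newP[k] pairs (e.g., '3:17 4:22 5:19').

P[k] = A[0] + ... + A[k]
P[k] includes A[8] iff k >= 8
Affected indices: 8, 9, ..., 9; delta = 19
  P[8]: 15 + 19 = 34
  P[9]: 25 + 19 = 44

Answer: 8:34 9:44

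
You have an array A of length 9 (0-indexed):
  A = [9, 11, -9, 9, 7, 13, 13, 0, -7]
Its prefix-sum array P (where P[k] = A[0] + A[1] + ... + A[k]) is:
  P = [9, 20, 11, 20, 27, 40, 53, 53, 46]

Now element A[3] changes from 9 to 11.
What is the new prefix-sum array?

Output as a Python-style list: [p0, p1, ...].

Change: A[3] 9 -> 11, delta = 2
P[k] for k < 3: unchanged (A[3] not included)
P[k] for k >= 3: shift by delta = 2
  P[0] = 9 + 0 = 9
  P[1] = 20 + 0 = 20
  P[2] = 11 + 0 = 11
  P[3] = 20 + 2 = 22
  P[4] = 27 + 2 = 29
  P[5] = 40 + 2 = 42
  P[6] = 53 + 2 = 55
  P[7] = 53 + 2 = 55
  P[8] = 46 + 2 = 48

Answer: [9, 20, 11, 22, 29, 42, 55, 55, 48]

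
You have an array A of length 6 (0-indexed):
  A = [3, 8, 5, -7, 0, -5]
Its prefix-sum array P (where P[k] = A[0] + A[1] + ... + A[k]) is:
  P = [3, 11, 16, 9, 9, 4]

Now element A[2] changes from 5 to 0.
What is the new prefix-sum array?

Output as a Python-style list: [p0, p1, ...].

Answer: [3, 11, 11, 4, 4, -1]

Derivation:
Change: A[2] 5 -> 0, delta = -5
P[k] for k < 2: unchanged (A[2] not included)
P[k] for k >= 2: shift by delta = -5
  P[0] = 3 + 0 = 3
  P[1] = 11 + 0 = 11
  P[2] = 16 + -5 = 11
  P[3] = 9 + -5 = 4
  P[4] = 9 + -5 = 4
  P[5] = 4 + -5 = -1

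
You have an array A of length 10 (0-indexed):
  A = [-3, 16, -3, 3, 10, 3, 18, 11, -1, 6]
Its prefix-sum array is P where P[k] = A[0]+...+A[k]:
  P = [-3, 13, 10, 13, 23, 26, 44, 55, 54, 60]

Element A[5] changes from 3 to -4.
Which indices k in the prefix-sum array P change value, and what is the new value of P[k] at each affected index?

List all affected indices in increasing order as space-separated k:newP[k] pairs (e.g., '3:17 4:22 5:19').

P[k] = A[0] + ... + A[k]
P[k] includes A[5] iff k >= 5
Affected indices: 5, 6, ..., 9; delta = -7
  P[5]: 26 + -7 = 19
  P[6]: 44 + -7 = 37
  P[7]: 55 + -7 = 48
  P[8]: 54 + -7 = 47
  P[9]: 60 + -7 = 53

Answer: 5:19 6:37 7:48 8:47 9:53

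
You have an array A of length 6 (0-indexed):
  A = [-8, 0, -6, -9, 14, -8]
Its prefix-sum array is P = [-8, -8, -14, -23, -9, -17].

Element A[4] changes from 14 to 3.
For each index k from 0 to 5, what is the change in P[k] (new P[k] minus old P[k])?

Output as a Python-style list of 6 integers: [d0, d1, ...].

Answer: [0, 0, 0, 0, -11, -11]

Derivation:
Element change: A[4] 14 -> 3, delta = -11
For k < 4: P[k] unchanged, delta_P[k] = 0
For k >= 4: P[k] shifts by exactly -11
Delta array: [0, 0, 0, 0, -11, -11]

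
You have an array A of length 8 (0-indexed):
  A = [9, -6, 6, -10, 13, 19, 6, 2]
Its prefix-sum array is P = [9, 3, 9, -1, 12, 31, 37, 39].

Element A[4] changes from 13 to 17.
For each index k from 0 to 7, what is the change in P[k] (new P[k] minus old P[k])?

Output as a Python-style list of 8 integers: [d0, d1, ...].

Answer: [0, 0, 0, 0, 4, 4, 4, 4]

Derivation:
Element change: A[4] 13 -> 17, delta = 4
For k < 4: P[k] unchanged, delta_P[k] = 0
For k >= 4: P[k] shifts by exactly 4
Delta array: [0, 0, 0, 0, 4, 4, 4, 4]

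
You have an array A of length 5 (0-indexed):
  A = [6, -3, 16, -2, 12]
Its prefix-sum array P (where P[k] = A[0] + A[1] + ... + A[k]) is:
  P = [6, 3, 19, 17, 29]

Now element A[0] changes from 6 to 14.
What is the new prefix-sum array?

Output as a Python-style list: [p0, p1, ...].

Answer: [14, 11, 27, 25, 37]

Derivation:
Change: A[0] 6 -> 14, delta = 8
P[k] for k < 0: unchanged (A[0] not included)
P[k] for k >= 0: shift by delta = 8
  P[0] = 6 + 8 = 14
  P[1] = 3 + 8 = 11
  P[2] = 19 + 8 = 27
  P[3] = 17 + 8 = 25
  P[4] = 29 + 8 = 37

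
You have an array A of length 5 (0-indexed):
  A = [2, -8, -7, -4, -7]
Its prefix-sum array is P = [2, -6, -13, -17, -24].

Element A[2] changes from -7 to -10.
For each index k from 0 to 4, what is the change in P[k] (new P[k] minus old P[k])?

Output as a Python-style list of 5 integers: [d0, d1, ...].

Answer: [0, 0, -3, -3, -3]

Derivation:
Element change: A[2] -7 -> -10, delta = -3
For k < 2: P[k] unchanged, delta_P[k] = 0
For k >= 2: P[k] shifts by exactly -3
Delta array: [0, 0, -3, -3, -3]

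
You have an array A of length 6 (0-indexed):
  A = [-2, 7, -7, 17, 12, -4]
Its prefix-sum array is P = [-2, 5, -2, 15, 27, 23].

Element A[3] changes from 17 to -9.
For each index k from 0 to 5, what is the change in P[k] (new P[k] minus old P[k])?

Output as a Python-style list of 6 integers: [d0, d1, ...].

Element change: A[3] 17 -> -9, delta = -26
For k < 3: P[k] unchanged, delta_P[k] = 0
For k >= 3: P[k] shifts by exactly -26
Delta array: [0, 0, 0, -26, -26, -26]

Answer: [0, 0, 0, -26, -26, -26]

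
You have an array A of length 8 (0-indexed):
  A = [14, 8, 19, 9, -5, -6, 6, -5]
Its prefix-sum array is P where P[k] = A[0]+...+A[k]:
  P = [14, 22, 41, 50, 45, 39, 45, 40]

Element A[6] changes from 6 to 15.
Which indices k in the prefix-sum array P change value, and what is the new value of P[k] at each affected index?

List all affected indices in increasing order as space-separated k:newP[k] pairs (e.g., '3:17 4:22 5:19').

P[k] = A[0] + ... + A[k]
P[k] includes A[6] iff k >= 6
Affected indices: 6, 7, ..., 7; delta = 9
  P[6]: 45 + 9 = 54
  P[7]: 40 + 9 = 49

Answer: 6:54 7:49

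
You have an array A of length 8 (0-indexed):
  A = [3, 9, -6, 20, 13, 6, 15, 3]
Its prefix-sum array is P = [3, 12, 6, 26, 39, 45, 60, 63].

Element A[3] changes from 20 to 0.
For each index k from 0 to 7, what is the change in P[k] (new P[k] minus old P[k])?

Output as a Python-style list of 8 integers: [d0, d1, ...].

Answer: [0, 0, 0, -20, -20, -20, -20, -20]

Derivation:
Element change: A[3] 20 -> 0, delta = -20
For k < 3: P[k] unchanged, delta_P[k] = 0
For k >= 3: P[k] shifts by exactly -20
Delta array: [0, 0, 0, -20, -20, -20, -20, -20]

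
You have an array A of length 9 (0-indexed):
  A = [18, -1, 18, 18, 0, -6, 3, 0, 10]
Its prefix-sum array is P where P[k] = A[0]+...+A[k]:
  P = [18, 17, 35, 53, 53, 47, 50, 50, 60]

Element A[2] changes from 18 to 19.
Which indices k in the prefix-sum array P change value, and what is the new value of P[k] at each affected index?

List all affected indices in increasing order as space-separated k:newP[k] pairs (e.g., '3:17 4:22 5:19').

Answer: 2:36 3:54 4:54 5:48 6:51 7:51 8:61

Derivation:
P[k] = A[0] + ... + A[k]
P[k] includes A[2] iff k >= 2
Affected indices: 2, 3, ..., 8; delta = 1
  P[2]: 35 + 1 = 36
  P[3]: 53 + 1 = 54
  P[4]: 53 + 1 = 54
  P[5]: 47 + 1 = 48
  P[6]: 50 + 1 = 51
  P[7]: 50 + 1 = 51
  P[8]: 60 + 1 = 61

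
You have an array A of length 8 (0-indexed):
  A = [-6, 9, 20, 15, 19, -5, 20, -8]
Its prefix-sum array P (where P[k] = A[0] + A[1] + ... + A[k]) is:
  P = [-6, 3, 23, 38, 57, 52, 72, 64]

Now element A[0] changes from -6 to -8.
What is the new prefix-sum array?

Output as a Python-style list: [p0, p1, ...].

Change: A[0] -6 -> -8, delta = -2
P[k] for k < 0: unchanged (A[0] not included)
P[k] for k >= 0: shift by delta = -2
  P[0] = -6 + -2 = -8
  P[1] = 3 + -2 = 1
  P[2] = 23 + -2 = 21
  P[3] = 38 + -2 = 36
  P[4] = 57 + -2 = 55
  P[5] = 52 + -2 = 50
  P[6] = 72 + -2 = 70
  P[7] = 64 + -2 = 62

Answer: [-8, 1, 21, 36, 55, 50, 70, 62]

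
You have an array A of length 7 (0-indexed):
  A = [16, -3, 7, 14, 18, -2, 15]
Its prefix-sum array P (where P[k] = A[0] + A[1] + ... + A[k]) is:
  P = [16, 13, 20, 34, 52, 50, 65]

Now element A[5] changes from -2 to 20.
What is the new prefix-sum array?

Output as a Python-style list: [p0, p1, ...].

Change: A[5] -2 -> 20, delta = 22
P[k] for k < 5: unchanged (A[5] not included)
P[k] for k >= 5: shift by delta = 22
  P[0] = 16 + 0 = 16
  P[1] = 13 + 0 = 13
  P[2] = 20 + 0 = 20
  P[3] = 34 + 0 = 34
  P[4] = 52 + 0 = 52
  P[5] = 50 + 22 = 72
  P[6] = 65 + 22 = 87

Answer: [16, 13, 20, 34, 52, 72, 87]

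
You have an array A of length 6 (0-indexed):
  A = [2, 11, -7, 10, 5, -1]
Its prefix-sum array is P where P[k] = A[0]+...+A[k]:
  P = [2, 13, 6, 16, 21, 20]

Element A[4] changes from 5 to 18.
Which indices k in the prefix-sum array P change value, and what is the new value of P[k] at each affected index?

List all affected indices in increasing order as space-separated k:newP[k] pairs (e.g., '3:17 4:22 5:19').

Answer: 4:34 5:33

Derivation:
P[k] = A[0] + ... + A[k]
P[k] includes A[4] iff k >= 4
Affected indices: 4, 5, ..., 5; delta = 13
  P[4]: 21 + 13 = 34
  P[5]: 20 + 13 = 33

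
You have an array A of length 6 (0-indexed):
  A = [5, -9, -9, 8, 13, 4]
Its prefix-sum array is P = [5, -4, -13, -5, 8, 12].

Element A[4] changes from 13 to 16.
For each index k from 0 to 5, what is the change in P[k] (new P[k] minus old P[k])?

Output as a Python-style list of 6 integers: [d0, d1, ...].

Answer: [0, 0, 0, 0, 3, 3]

Derivation:
Element change: A[4] 13 -> 16, delta = 3
For k < 4: P[k] unchanged, delta_P[k] = 0
For k >= 4: P[k] shifts by exactly 3
Delta array: [0, 0, 0, 0, 3, 3]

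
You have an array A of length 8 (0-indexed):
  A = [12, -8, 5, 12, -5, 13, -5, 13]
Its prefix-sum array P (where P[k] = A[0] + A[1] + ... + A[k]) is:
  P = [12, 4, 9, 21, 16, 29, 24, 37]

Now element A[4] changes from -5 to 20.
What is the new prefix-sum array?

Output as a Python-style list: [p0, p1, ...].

Change: A[4] -5 -> 20, delta = 25
P[k] for k < 4: unchanged (A[4] not included)
P[k] for k >= 4: shift by delta = 25
  P[0] = 12 + 0 = 12
  P[1] = 4 + 0 = 4
  P[2] = 9 + 0 = 9
  P[3] = 21 + 0 = 21
  P[4] = 16 + 25 = 41
  P[5] = 29 + 25 = 54
  P[6] = 24 + 25 = 49
  P[7] = 37 + 25 = 62

Answer: [12, 4, 9, 21, 41, 54, 49, 62]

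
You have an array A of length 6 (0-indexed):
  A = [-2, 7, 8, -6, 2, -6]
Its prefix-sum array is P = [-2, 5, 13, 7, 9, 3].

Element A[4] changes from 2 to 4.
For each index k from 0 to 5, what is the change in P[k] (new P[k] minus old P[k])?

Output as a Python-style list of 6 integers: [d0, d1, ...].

Answer: [0, 0, 0, 0, 2, 2]

Derivation:
Element change: A[4] 2 -> 4, delta = 2
For k < 4: P[k] unchanged, delta_P[k] = 0
For k >= 4: P[k] shifts by exactly 2
Delta array: [0, 0, 0, 0, 2, 2]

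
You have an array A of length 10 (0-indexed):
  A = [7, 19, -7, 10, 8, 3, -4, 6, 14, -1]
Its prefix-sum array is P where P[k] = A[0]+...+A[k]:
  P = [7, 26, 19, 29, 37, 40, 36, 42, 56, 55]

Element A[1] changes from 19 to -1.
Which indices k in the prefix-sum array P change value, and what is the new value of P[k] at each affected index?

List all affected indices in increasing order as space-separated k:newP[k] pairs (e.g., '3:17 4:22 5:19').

Answer: 1:6 2:-1 3:9 4:17 5:20 6:16 7:22 8:36 9:35

Derivation:
P[k] = A[0] + ... + A[k]
P[k] includes A[1] iff k >= 1
Affected indices: 1, 2, ..., 9; delta = -20
  P[1]: 26 + -20 = 6
  P[2]: 19 + -20 = -1
  P[3]: 29 + -20 = 9
  P[4]: 37 + -20 = 17
  P[5]: 40 + -20 = 20
  P[6]: 36 + -20 = 16
  P[7]: 42 + -20 = 22
  P[8]: 56 + -20 = 36
  P[9]: 55 + -20 = 35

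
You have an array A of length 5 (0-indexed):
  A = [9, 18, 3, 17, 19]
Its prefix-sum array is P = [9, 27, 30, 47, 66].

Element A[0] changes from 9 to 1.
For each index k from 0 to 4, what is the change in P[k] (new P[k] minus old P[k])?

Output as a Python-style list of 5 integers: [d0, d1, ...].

Element change: A[0] 9 -> 1, delta = -8
For k < 0: P[k] unchanged, delta_P[k] = 0
For k >= 0: P[k] shifts by exactly -8
Delta array: [-8, -8, -8, -8, -8]

Answer: [-8, -8, -8, -8, -8]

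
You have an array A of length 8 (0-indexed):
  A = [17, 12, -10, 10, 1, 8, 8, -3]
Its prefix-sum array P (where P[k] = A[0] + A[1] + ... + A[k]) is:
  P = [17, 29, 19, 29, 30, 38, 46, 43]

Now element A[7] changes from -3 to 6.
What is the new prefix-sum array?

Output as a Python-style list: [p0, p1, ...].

Answer: [17, 29, 19, 29, 30, 38, 46, 52]

Derivation:
Change: A[7] -3 -> 6, delta = 9
P[k] for k < 7: unchanged (A[7] not included)
P[k] for k >= 7: shift by delta = 9
  P[0] = 17 + 0 = 17
  P[1] = 29 + 0 = 29
  P[2] = 19 + 0 = 19
  P[3] = 29 + 0 = 29
  P[4] = 30 + 0 = 30
  P[5] = 38 + 0 = 38
  P[6] = 46 + 0 = 46
  P[7] = 43 + 9 = 52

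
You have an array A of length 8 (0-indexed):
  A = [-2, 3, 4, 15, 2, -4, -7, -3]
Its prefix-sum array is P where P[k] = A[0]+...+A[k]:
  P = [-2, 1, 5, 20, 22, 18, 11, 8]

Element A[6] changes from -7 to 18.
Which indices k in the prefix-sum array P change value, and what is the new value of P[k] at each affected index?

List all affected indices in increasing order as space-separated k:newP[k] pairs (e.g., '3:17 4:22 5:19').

Answer: 6:36 7:33

Derivation:
P[k] = A[0] + ... + A[k]
P[k] includes A[6] iff k >= 6
Affected indices: 6, 7, ..., 7; delta = 25
  P[6]: 11 + 25 = 36
  P[7]: 8 + 25 = 33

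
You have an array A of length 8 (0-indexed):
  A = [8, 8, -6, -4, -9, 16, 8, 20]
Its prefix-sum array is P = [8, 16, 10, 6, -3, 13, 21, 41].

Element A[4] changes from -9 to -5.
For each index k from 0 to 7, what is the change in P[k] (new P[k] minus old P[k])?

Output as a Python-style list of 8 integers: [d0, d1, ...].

Answer: [0, 0, 0, 0, 4, 4, 4, 4]

Derivation:
Element change: A[4] -9 -> -5, delta = 4
For k < 4: P[k] unchanged, delta_P[k] = 0
For k >= 4: P[k] shifts by exactly 4
Delta array: [0, 0, 0, 0, 4, 4, 4, 4]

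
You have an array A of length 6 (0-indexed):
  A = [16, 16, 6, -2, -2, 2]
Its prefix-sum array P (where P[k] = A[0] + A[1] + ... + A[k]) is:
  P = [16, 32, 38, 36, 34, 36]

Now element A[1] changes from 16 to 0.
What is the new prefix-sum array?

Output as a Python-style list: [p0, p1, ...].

Change: A[1] 16 -> 0, delta = -16
P[k] for k < 1: unchanged (A[1] not included)
P[k] for k >= 1: shift by delta = -16
  P[0] = 16 + 0 = 16
  P[1] = 32 + -16 = 16
  P[2] = 38 + -16 = 22
  P[3] = 36 + -16 = 20
  P[4] = 34 + -16 = 18
  P[5] = 36 + -16 = 20

Answer: [16, 16, 22, 20, 18, 20]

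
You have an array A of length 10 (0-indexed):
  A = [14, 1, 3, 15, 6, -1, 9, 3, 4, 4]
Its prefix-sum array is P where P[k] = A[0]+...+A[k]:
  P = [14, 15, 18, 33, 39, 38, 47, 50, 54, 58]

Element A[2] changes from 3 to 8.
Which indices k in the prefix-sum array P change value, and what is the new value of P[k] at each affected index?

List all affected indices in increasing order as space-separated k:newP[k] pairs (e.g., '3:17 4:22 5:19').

Answer: 2:23 3:38 4:44 5:43 6:52 7:55 8:59 9:63

Derivation:
P[k] = A[0] + ... + A[k]
P[k] includes A[2] iff k >= 2
Affected indices: 2, 3, ..., 9; delta = 5
  P[2]: 18 + 5 = 23
  P[3]: 33 + 5 = 38
  P[4]: 39 + 5 = 44
  P[5]: 38 + 5 = 43
  P[6]: 47 + 5 = 52
  P[7]: 50 + 5 = 55
  P[8]: 54 + 5 = 59
  P[9]: 58 + 5 = 63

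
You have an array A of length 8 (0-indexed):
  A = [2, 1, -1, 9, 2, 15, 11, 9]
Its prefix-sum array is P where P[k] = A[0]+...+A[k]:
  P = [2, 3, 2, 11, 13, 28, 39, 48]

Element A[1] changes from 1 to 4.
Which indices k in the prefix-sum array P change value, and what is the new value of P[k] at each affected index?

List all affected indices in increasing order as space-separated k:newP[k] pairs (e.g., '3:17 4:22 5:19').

P[k] = A[0] + ... + A[k]
P[k] includes A[1] iff k >= 1
Affected indices: 1, 2, ..., 7; delta = 3
  P[1]: 3 + 3 = 6
  P[2]: 2 + 3 = 5
  P[3]: 11 + 3 = 14
  P[4]: 13 + 3 = 16
  P[5]: 28 + 3 = 31
  P[6]: 39 + 3 = 42
  P[7]: 48 + 3 = 51

Answer: 1:6 2:5 3:14 4:16 5:31 6:42 7:51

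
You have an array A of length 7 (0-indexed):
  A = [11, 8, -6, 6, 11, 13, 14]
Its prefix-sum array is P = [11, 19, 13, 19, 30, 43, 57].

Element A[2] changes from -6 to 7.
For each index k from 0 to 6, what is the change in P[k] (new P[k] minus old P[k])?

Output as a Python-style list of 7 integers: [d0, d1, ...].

Answer: [0, 0, 13, 13, 13, 13, 13]

Derivation:
Element change: A[2] -6 -> 7, delta = 13
For k < 2: P[k] unchanged, delta_P[k] = 0
For k >= 2: P[k] shifts by exactly 13
Delta array: [0, 0, 13, 13, 13, 13, 13]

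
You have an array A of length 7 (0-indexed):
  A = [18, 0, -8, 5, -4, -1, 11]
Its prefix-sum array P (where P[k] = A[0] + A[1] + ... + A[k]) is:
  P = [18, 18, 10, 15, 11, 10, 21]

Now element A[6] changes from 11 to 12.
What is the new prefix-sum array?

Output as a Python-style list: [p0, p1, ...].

Change: A[6] 11 -> 12, delta = 1
P[k] for k < 6: unchanged (A[6] not included)
P[k] for k >= 6: shift by delta = 1
  P[0] = 18 + 0 = 18
  P[1] = 18 + 0 = 18
  P[2] = 10 + 0 = 10
  P[3] = 15 + 0 = 15
  P[4] = 11 + 0 = 11
  P[5] = 10 + 0 = 10
  P[6] = 21 + 1 = 22

Answer: [18, 18, 10, 15, 11, 10, 22]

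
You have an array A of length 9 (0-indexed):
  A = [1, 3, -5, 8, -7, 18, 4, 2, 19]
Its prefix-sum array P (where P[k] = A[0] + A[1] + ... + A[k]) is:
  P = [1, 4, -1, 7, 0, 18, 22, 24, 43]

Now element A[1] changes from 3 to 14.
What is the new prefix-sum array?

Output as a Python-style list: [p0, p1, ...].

Change: A[1] 3 -> 14, delta = 11
P[k] for k < 1: unchanged (A[1] not included)
P[k] for k >= 1: shift by delta = 11
  P[0] = 1 + 0 = 1
  P[1] = 4 + 11 = 15
  P[2] = -1 + 11 = 10
  P[3] = 7 + 11 = 18
  P[4] = 0 + 11 = 11
  P[5] = 18 + 11 = 29
  P[6] = 22 + 11 = 33
  P[7] = 24 + 11 = 35
  P[8] = 43 + 11 = 54

Answer: [1, 15, 10, 18, 11, 29, 33, 35, 54]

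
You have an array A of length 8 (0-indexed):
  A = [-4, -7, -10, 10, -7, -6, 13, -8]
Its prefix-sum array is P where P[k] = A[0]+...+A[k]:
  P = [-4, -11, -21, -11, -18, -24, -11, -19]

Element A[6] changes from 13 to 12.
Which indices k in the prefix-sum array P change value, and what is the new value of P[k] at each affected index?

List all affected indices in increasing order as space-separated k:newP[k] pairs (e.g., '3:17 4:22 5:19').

P[k] = A[0] + ... + A[k]
P[k] includes A[6] iff k >= 6
Affected indices: 6, 7, ..., 7; delta = -1
  P[6]: -11 + -1 = -12
  P[7]: -19 + -1 = -20

Answer: 6:-12 7:-20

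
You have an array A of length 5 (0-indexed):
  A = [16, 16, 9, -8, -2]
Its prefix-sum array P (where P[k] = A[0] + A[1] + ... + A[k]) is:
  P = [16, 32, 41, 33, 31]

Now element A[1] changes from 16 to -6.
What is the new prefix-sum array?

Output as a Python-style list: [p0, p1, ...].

Answer: [16, 10, 19, 11, 9]

Derivation:
Change: A[1] 16 -> -6, delta = -22
P[k] for k < 1: unchanged (A[1] not included)
P[k] for k >= 1: shift by delta = -22
  P[0] = 16 + 0 = 16
  P[1] = 32 + -22 = 10
  P[2] = 41 + -22 = 19
  P[3] = 33 + -22 = 11
  P[4] = 31 + -22 = 9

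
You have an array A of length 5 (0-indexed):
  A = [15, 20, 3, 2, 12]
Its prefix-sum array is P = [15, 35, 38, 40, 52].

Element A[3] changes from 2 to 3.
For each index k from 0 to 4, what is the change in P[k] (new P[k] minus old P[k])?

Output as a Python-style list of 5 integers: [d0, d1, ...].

Answer: [0, 0, 0, 1, 1]

Derivation:
Element change: A[3] 2 -> 3, delta = 1
For k < 3: P[k] unchanged, delta_P[k] = 0
For k >= 3: P[k] shifts by exactly 1
Delta array: [0, 0, 0, 1, 1]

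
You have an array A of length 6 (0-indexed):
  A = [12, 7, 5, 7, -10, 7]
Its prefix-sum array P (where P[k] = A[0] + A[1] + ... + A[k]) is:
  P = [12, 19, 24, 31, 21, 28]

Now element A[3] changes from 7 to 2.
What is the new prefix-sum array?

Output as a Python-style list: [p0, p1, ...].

Change: A[3] 7 -> 2, delta = -5
P[k] for k < 3: unchanged (A[3] not included)
P[k] for k >= 3: shift by delta = -5
  P[0] = 12 + 0 = 12
  P[1] = 19 + 0 = 19
  P[2] = 24 + 0 = 24
  P[3] = 31 + -5 = 26
  P[4] = 21 + -5 = 16
  P[5] = 28 + -5 = 23

Answer: [12, 19, 24, 26, 16, 23]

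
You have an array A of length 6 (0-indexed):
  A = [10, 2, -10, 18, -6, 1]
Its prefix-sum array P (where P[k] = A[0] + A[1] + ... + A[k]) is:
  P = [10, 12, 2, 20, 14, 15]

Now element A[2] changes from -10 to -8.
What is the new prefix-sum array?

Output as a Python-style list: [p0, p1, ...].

Answer: [10, 12, 4, 22, 16, 17]

Derivation:
Change: A[2] -10 -> -8, delta = 2
P[k] for k < 2: unchanged (A[2] not included)
P[k] for k >= 2: shift by delta = 2
  P[0] = 10 + 0 = 10
  P[1] = 12 + 0 = 12
  P[2] = 2 + 2 = 4
  P[3] = 20 + 2 = 22
  P[4] = 14 + 2 = 16
  P[5] = 15 + 2 = 17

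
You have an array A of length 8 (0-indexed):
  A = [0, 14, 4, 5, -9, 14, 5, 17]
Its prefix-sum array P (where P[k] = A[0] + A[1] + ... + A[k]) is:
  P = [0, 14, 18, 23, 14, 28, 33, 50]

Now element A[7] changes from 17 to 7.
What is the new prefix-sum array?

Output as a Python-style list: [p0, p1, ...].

Answer: [0, 14, 18, 23, 14, 28, 33, 40]

Derivation:
Change: A[7] 17 -> 7, delta = -10
P[k] for k < 7: unchanged (A[7] not included)
P[k] for k >= 7: shift by delta = -10
  P[0] = 0 + 0 = 0
  P[1] = 14 + 0 = 14
  P[2] = 18 + 0 = 18
  P[3] = 23 + 0 = 23
  P[4] = 14 + 0 = 14
  P[5] = 28 + 0 = 28
  P[6] = 33 + 0 = 33
  P[7] = 50 + -10 = 40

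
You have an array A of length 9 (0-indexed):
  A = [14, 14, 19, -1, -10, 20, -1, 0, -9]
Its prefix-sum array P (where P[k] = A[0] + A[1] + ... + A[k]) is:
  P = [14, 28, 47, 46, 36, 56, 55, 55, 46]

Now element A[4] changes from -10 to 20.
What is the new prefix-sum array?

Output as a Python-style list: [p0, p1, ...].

Answer: [14, 28, 47, 46, 66, 86, 85, 85, 76]

Derivation:
Change: A[4] -10 -> 20, delta = 30
P[k] for k < 4: unchanged (A[4] not included)
P[k] for k >= 4: shift by delta = 30
  P[0] = 14 + 0 = 14
  P[1] = 28 + 0 = 28
  P[2] = 47 + 0 = 47
  P[3] = 46 + 0 = 46
  P[4] = 36 + 30 = 66
  P[5] = 56 + 30 = 86
  P[6] = 55 + 30 = 85
  P[7] = 55 + 30 = 85
  P[8] = 46 + 30 = 76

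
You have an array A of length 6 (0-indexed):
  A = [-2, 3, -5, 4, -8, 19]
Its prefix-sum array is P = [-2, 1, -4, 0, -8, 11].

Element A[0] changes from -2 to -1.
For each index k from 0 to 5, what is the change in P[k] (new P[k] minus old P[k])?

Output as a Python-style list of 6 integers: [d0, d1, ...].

Element change: A[0] -2 -> -1, delta = 1
For k < 0: P[k] unchanged, delta_P[k] = 0
For k >= 0: P[k] shifts by exactly 1
Delta array: [1, 1, 1, 1, 1, 1]

Answer: [1, 1, 1, 1, 1, 1]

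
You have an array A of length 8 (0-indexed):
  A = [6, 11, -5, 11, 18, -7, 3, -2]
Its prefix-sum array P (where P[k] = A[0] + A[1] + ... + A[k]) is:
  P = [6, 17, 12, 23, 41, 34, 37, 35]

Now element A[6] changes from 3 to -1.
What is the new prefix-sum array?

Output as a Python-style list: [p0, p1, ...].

Answer: [6, 17, 12, 23, 41, 34, 33, 31]

Derivation:
Change: A[6] 3 -> -1, delta = -4
P[k] for k < 6: unchanged (A[6] not included)
P[k] for k >= 6: shift by delta = -4
  P[0] = 6 + 0 = 6
  P[1] = 17 + 0 = 17
  P[2] = 12 + 0 = 12
  P[3] = 23 + 0 = 23
  P[4] = 41 + 0 = 41
  P[5] = 34 + 0 = 34
  P[6] = 37 + -4 = 33
  P[7] = 35 + -4 = 31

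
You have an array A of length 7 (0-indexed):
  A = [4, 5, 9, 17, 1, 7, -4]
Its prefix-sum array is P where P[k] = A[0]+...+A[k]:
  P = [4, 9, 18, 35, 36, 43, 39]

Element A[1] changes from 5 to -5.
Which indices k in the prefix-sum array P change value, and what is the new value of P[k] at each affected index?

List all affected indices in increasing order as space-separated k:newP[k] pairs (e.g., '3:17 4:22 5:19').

P[k] = A[0] + ... + A[k]
P[k] includes A[1] iff k >= 1
Affected indices: 1, 2, ..., 6; delta = -10
  P[1]: 9 + -10 = -1
  P[2]: 18 + -10 = 8
  P[3]: 35 + -10 = 25
  P[4]: 36 + -10 = 26
  P[5]: 43 + -10 = 33
  P[6]: 39 + -10 = 29

Answer: 1:-1 2:8 3:25 4:26 5:33 6:29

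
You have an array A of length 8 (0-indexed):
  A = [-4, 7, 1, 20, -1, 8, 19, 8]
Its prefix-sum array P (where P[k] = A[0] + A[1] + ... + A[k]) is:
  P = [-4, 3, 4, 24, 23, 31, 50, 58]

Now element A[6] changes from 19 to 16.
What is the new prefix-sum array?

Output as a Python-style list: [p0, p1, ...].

Change: A[6] 19 -> 16, delta = -3
P[k] for k < 6: unchanged (A[6] not included)
P[k] for k >= 6: shift by delta = -3
  P[0] = -4 + 0 = -4
  P[1] = 3 + 0 = 3
  P[2] = 4 + 0 = 4
  P[3] = 24 + 0 = 24
  P[4] = 23 + 0 = 23
  P[5] = 31 + 0 = 31
  P[6] = 50 + -3 = 47
  P[7] = 58 + -3 = 55

Answer: [-4, 3, 4, 24, 23, 31, 47, 55]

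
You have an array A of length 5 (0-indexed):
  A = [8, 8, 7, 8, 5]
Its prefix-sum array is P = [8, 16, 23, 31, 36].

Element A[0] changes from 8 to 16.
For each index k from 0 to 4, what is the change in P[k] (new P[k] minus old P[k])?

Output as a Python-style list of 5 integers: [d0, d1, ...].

Answer: [8, 8, 8, 8, 8]

Derivation:
Element change: A[0] 8 -> 16, delta = 8
For k < 0: P[k] unchanged, delta_P[k] = 0
For k >= 0: P[k] shifts by exactly 8
Delta array: [8, 8, 8, 8, 8]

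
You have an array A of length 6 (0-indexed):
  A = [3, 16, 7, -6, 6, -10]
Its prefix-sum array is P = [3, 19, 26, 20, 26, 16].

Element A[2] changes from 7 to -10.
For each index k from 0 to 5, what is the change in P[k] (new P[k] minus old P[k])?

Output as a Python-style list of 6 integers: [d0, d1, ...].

Answer: [0, 0, -17, -17, -17, -17]

Derivation:
Element change: A[2] 7 -> -10, delta = -17
For k < 2: P[k] unchanged, delta_P[k] = 0
For k >= 2: P[k] shifts by exactly -17
Delta array: [0, 0, -17, -17, -17, -17]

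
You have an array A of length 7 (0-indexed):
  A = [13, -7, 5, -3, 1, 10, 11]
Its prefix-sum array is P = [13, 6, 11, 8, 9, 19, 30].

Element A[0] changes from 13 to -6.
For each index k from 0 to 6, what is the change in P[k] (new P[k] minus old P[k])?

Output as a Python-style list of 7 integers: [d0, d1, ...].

Answer: [-19, -19, -19, -19, -19, -19, -19]

Derivation:
Element change: A[0] 13 -> -6, delta = -19
For k < 0: P[k] unchanged, delta_P[k] = 0
For k >= 0: P[k] shifts by exactly -19
Delta array: [-19, -19, -19, -19, -19, -19, -19]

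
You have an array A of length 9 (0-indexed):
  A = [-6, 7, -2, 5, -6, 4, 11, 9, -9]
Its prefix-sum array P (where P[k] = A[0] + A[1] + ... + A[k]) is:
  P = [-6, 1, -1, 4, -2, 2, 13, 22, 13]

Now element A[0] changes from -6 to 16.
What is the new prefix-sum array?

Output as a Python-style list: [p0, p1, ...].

Answer: [16, 23, 21, 26, 20, 24, 35, 44, 35]

Derivation:
Change: A[0] -6 -> 16, delta = 22
P[k] for k < 0: unchanged (A[0] not included)
P[k] for k >= 0: shift by delta = 22
  P[0] = -6 + 22 = 16
  P[1] = 1 + 22 = 23
  P[2] = -1 + 22 = 21
  P[3] = 4 + 22 = 26
  P[4] = -2 + 22 = 20
  P[5] = 2 + 22 = 24
  P[6] = 13 + 22 = 35
  P[7] = 22 + 22 = 44
  P[8] = 13 + 22 = 35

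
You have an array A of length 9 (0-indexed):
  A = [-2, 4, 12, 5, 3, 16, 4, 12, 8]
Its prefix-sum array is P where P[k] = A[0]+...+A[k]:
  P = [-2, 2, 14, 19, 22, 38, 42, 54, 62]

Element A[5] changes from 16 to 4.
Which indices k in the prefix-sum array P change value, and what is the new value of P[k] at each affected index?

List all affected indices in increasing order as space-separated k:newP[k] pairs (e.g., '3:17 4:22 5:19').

P[k] = A[0] + ... + A[k]
P[k] includes A[5] iff k >= 5
Affected indices: 5, 6, ..., 8; delta = -12
  P[5]: 38 + -12 = 26
  P[6]: 42 + -12 = 30
  P[7]: 54 + -12 = 42
  P[8]: 62 + -12 = 50

Answer: 5:26 6:30 7:42 8:50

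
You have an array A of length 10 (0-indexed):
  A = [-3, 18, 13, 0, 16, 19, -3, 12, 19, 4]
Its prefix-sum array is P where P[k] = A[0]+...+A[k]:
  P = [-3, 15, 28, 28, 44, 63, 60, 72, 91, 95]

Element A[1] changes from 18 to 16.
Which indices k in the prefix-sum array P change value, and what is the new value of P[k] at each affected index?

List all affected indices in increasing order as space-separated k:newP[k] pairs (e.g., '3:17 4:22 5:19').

P[k] = A[0] + ... + A[k]
P[k] includes A[1] iff k >= 1
Affected indices: 1, 2, ..., 9; delta = -2
  P[1]: 15 + -2 = 13
  P[2]: 28 + -2 = 26
  P[3]: 28 + -2 = 26
  P[4]: 44 + -2 = 42
  P[5]: 63 + -2 = 61
  P[6]: 60 + -2 = 58
  P[7]: 72 + -2 = 70
  P[8]: 91 + -2 = 89
  P[9]: 95 + -2 = 93

Answer: 1:13 2:26 3:26 4:42 5:61 6:58 7:70 8:89 9:93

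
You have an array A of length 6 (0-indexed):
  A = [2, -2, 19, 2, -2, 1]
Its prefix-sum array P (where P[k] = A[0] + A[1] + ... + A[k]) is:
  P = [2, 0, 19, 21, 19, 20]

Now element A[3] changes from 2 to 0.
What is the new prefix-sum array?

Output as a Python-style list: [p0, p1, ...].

Change: A[3] 2 -> 0, delta = -2
P[k] for k < 3: unchanged (A[3] not included)
P[k] for k >= 3: shift by delta = -2
  P[0] = 2 + 0 = 2
  P[1] = 0 + 0 = 0
  P[2] = 19 + 0 = 19
  P[3] = 21 + -2 = 19
  P[4] = 19 + -2 = 17
  P[5] = 20 + -2 = 18

Answer: [2, 0, 19, 19, 17, 18]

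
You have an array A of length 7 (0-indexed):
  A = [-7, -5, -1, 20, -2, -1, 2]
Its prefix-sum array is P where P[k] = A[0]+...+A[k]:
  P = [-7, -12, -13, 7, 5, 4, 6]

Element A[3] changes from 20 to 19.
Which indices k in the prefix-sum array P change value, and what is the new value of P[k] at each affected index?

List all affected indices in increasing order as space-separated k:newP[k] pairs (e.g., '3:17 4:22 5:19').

Answer: 3:6 4:4 5:3 6:5

Derivation:
P[k] = A[0] + ... + A[k]
P[k] includes A[3] iff k >= 3
Affected indices: 3, 4, ..., 6; delta = -1
  P[3]: 7 + -1 = 6
  P[4]: 5 + -1 = 4
  P[5]: 4 + -1 = 3
  P[6]: 6 + -1 = 5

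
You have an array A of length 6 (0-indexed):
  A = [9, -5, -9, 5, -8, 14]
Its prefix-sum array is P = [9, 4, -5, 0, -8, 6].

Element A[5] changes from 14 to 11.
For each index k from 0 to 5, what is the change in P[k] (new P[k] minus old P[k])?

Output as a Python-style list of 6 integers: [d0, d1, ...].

Element change: A[5] 14 -> 11, delta = -3
For k < 5: P[k] unchanged, delta_P[k] = 0
For k >= 5: P[k] shifts by exactly -3
Delta array: [0, 0, 0, 0, 0, -3]

Answer: [0, 0, 0, 0, 0, -3]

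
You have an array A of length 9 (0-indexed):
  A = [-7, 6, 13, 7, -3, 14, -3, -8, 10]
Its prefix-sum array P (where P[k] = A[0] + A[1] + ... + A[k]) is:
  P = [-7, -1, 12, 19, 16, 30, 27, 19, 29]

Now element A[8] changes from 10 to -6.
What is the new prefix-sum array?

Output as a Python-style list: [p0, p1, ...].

Answer: [-7, -1, 12, 19, 16, 30, 27, 19, 13]

Derivation:
Change: A[8] 10 -> -6, delta = -16
P[k] for k < 8: unchanged (A[8] not included)
P[k] for k >= 8: shift by delta = -16
  P[0] = -7 + 0 = -7
  P[1] = -1 + 0 = -1
  P[2] = 12 + 0 = 12
  P[3] = 19 + 0 = 19
  P[4] = 16 + 0 = 16
  P[5] = 30 + 0 = 30
  P[6] = 27 + 0 = 27
  P[7] = 19 + 0 = 19
  P[8] = 29 + -16 = 13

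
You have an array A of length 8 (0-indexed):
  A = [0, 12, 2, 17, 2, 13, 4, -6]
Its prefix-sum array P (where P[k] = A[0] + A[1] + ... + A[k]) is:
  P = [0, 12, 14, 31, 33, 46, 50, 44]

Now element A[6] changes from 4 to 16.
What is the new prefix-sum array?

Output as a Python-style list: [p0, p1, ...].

Change: A[6] 4 -> 16, delta = 12
P[k] for k < 6: unchanged (A[6] not included)
P[k] for k >= 6: shift by delta = 12
  P[0] = 0 + 0 = 0
  P[1] = 12 + 0 = 12
  P[2] = 14 + 0 = 14
  P[3] = 31 + 0 = 31
  P[4] = 33 + 0 = 33
  P[5] = 46 + 0 = 46
  P[6] = 50 + 12 = 62
  P[7] = 44 + 12 = 56

Answer: [0, 12, 14, 31, 33, 46, 62, 56]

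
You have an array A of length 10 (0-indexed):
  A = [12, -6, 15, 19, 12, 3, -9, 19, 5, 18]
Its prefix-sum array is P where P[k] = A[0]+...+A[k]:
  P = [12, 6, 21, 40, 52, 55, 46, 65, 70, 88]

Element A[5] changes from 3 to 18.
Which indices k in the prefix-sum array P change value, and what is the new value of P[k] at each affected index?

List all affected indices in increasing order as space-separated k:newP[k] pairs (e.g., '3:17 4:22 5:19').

Answer: 5:70 6:61 7:80 8:85 9:103

Derivation:
P[k] = A[0] + ... + A[k]
P[k] includes A[5] iff k >= 5
Affected indices: 5, 6, ..., 9; delta = 15
  P[5]: 55 + 15 = 70
  P[6]: 46 + 15 = 61
  P[7]: 65 + 15 = 80
  P[8]: 70 + 15 = 85
  P[9]: 88 + 15 = 103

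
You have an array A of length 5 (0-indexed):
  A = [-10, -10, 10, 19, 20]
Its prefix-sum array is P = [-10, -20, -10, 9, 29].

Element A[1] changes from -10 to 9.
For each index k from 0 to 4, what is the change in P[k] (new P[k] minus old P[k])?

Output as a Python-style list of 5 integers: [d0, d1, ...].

Element change: A[1] -10 -> 9, delta = 19
For k < 1: P[k] unchanged, delta_P[k] = 0
For k >= 1: P[k] shifts by exactly 19
Delta array: [0, 19, 19, 19, 19]

Answer: [0, 19, 19, 19, 19]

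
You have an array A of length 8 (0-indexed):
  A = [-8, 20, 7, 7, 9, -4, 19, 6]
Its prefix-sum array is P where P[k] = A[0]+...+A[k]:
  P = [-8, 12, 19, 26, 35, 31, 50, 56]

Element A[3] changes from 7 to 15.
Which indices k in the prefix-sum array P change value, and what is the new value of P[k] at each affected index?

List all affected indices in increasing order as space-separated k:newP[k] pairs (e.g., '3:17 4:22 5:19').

P[k] = A[0] + ... + A[k]
P[k] includes A[3] iff k >= 3
Affected indices: 3, 4, ..., 7; delta = 8
  P[3]: 26 + 8 = 34
  P[4]: 35 + 8 = 43
  P[5]: 31 + 8 = 39
  P[6]: 50 + 8 = 58
  P[7]: 56 + 8 = 64

Answer: 3:34 4:43 5:39 6:58 7:64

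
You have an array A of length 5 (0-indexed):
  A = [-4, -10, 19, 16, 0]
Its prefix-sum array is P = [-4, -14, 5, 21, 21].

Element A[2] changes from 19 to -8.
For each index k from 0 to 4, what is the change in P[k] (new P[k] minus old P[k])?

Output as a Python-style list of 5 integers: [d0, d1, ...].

Element change: A[2] 19 -> -8, delta = -27
For k < 2: P[k] unchanged, delta_P[k] = 0
For k >= 2: P[k] shifts by exactly -27
Delta array: [0, 0, -27, -27, -27]

Answer: [0, 0, -27, -27, -27]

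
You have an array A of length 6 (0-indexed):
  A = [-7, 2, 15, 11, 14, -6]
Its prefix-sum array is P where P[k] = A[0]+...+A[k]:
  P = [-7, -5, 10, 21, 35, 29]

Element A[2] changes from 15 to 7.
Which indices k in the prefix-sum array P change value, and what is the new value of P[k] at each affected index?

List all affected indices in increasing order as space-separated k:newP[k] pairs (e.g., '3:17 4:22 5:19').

Answer: 2:2 3:13 4:27 5:21

Derivation:
P[k] = A[0] + ... + A[k]
P[k] includes A[2] iff k >= 2
Affected indices: 2, 3, ..., 5; delta = -8
  P[2]: 10 + -8 = 2
  P[3]: 21 + -8 = 13
  P[4]: 35 + -8 = 27
  P[5]: 29 + -8 = 21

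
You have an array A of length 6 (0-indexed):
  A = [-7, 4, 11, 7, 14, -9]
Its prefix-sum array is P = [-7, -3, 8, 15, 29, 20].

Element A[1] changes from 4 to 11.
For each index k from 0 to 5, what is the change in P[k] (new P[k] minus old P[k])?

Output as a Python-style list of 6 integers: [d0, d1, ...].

Answer: [0, 7, 7, 7, 7, 7]

Derivation:
Element change: A[1] 4 -> 11, delta = 7
For k < 1: P[k] unchanged, delta_P[k] = 0
For k >= 1: P[k] shifts by exactly 7
Delta array: [0, 7, 7, 7, 7, 7]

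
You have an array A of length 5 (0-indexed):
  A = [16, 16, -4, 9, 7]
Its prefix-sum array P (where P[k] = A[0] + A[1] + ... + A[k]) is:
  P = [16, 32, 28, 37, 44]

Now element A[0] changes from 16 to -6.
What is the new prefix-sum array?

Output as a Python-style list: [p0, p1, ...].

Answer: [-6, 10, 6, 15, 22]

Derivation:
Change: A[0] 16 -> -6, delta = -22
P[k] for k < 0: unchanged (A[0] not included)
P[k] for k >= 0: shift by delta = -22
  P[0] = 16 + -22 = -6
  P[1] = 32 + -22 = 10
  P[2] = 28 + -22 = 6
  P[3] = 37 + -22 = 15
  P[4] = 44 + -22 = 22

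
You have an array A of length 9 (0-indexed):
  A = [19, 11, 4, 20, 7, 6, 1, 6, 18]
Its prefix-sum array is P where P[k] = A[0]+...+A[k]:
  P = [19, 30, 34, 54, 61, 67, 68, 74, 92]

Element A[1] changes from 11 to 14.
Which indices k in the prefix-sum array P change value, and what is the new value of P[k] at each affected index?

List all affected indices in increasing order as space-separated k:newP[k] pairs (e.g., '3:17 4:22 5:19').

P[k] = A[0] + ... + A[k]
P[k] includes A[1] iff k >= 1
Affected indices: 1, 2, ..., 8; delta = 3
  P[1]: 30 + 3 = 33
  P[2]: 34 + 3 = 37
  P[3]: 54 + 3 = 57
  P[4]: 61 + 3 = 64
  P[5]: 67 + 3 = 70
  P[6]: 68 + 3 = 71
  P[7]: 74 + 3 = 77
  P[8]: 92 + 3 = 95

Answer: 1:33 2:37 3:57 4:64 5:70 6:71 7:77 8:95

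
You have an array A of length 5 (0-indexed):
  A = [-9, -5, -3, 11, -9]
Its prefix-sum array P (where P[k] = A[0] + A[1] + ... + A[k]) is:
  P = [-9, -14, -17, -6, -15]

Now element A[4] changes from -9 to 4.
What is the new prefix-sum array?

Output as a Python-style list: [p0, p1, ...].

Change: A[4] -9 -> 4, delta = 13
P[k] for k < 4: unchanged (A[4] not included)
P[k] for k >= 4: shift by delta = 13
  P[0] = -9 + 0 = -9
  P[1] = -14 + 0 = -14
  P[2] = -17 + 0 = -17
  P[3] = -6 + 0 = -6
  P[4] = -15 + 13 = -2

Answer: [-9, -14, -17, -6, -2]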